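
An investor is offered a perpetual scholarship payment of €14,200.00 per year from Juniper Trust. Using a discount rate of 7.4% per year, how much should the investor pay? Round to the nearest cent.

Level perpetuity: PV = C / r = €14,200.00 / 0.074 = €191,891.89

€191891.89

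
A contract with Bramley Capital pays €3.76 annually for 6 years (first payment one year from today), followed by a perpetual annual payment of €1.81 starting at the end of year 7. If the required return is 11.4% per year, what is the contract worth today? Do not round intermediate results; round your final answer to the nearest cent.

€24.03

PV of 6-year annuity: €3.76 × [1 − (1+0.114)^−6] / 0.114 = 15.72520
Perpetuity value at year 6: €1.81 / 0.114 = 15.87719
PV of perpetuity: 15.87719 / (1+0.114)^6 = 8.30735
Total PV = 15.72520 + 8.30735 = 24.03255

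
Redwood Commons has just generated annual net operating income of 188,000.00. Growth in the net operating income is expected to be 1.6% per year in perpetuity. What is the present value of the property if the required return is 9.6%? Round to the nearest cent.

2387600.00

D₁ = D₀ × (1 + g) = 188,000.00 × 1.016 = 191,008.0000
Growing perpetuity: P = D₁ / (r − g) = 191,008.0000 / (0.096 − 0.016) = 2,387,600.00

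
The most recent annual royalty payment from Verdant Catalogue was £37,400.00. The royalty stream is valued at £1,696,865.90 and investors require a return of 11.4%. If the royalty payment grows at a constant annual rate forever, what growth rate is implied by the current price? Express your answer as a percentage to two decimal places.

P = D₀(1+g)/(r−g) ⇒ P(r−g) = D₀(1+g) ⇒ g(P+D₀) = P·r − D₀
g = (P·r − D₀)/(P + D₀) = (£1,696,865.90×0.114 − £37,400.00) / (£1,696,865.90 + £37,400.00) = 0.089976

9.00%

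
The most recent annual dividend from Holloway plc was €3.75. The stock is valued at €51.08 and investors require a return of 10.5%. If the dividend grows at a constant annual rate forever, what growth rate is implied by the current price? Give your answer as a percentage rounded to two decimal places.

P = D₀(1+g)/(r−g) ⇒ P(r−g) = D₀(1+g) ⇒ g(P+D₀) = P·r − D₀
g = (P·r − D₀)/(P + D₀) = (€51.08×0.105 − €3.75) / (€51.08 + €3.75) = 0.029425

2.94%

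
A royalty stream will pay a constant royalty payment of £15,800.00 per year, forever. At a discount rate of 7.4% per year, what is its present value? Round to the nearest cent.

£213513.51

Level perpetuity: PV = C / r = £15,800.00 / 0.074 = £213,513.51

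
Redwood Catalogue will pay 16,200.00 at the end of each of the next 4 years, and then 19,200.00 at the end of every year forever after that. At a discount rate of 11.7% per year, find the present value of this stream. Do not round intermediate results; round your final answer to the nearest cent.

PV of 4-year annuity: 16,200.00 × [1 − (1+0.117)^−4] / 0.117 = 49517.57868
Perpetuity value at year 4: 19,200.00 / 0.117 = 164102.56410
PV of perpetuity: 164102.56410 / (1+0.117)^4 = 105415.06345
Total PV = 49517.57868 + 105415.06345 = 154932.64213

154932.64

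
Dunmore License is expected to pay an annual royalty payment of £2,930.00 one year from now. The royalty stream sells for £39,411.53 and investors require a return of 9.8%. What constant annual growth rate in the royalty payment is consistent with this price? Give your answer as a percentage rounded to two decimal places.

2.37%

P = D₁/(r−g) ⇒ g = r − D₁/P = 0.098 − £2,930.00/£39,411.53 = 0.023656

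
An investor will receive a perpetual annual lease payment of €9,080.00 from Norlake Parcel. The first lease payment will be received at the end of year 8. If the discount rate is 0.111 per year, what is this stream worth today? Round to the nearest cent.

Value at end of year 7: C / r = €9,080.00 / 0.111 = €81,801.8018
Discount to today: PV = €81,801.8018 / (1 + 0.111)^7 = €81,801.8018 / 2.089288 = €39,152.95

€39152.95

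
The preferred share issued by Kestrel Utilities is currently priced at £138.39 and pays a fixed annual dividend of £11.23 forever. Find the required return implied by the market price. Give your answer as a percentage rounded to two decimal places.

8.11%

P = C/r ⇒ r = C/P = £11.23/£138.39 = 0.081147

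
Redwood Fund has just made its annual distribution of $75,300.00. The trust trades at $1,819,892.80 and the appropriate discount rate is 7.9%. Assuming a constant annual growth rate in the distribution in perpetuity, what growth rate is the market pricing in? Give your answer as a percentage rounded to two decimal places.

P = D₀(1+g)/(r−g) ⇒ P(r−g) = D₀(1+g) ⇒ g(P+D₀) = P·r − D₀
g = (P·r − D₀)/(P + D₀) = ($1,819,892.80×0.079 − $75,300.00) / ($1,819,892.80 + $75,300.00) = 0.036129

3.61%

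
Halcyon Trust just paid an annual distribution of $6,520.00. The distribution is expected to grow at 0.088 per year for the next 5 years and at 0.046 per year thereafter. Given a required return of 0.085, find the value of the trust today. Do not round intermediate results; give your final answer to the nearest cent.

D_1 = 7093.76000
D_2 = 7718.01088
D_3 = 8397.19584
D_4 = 9136.14907
D_5 = 9940.13019
Terminal value at year 5: TV = D_5×(1+g_2)/(r−g_2) = 10397.37618/0.039 = 266599.38918
P_0 = D_1/(1+r)^1 + D_2/(1+r)^2 + D_3/(1+r)^3 + D_4/(1+r)^4 + D_5/(1+r)^5 + TV/(1+r)^5
    = 6538.02765 + 6556.10515 + 6574.23263 + 6592.41023 + 6610.63809 + 177300.70363 = 210172.11736

$210172.12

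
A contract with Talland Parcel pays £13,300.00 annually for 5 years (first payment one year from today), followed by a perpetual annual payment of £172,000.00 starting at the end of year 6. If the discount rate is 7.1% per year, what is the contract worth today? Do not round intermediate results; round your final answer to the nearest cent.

PV of 5-year annuity: £13,300.00 × [1 − (1+0.071)^−5] / 0.071 = 54386.92398
Perpetuity value at year 5: £172,000.00 / 0.071 = 2422535.21127
PV of perpetuity: 2422535.21127 / (1+0.071)^5 = 1719185.51769
Total PV = 54386.92398 + 1719185.51769 = 1773572.44167

£1773572.44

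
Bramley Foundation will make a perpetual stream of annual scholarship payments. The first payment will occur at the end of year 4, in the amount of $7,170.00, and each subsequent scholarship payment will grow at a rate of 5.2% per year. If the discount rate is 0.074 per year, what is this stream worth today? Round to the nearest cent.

Value at end of year 3: C₁ / (r − g) = $7,170.00 / (0.074 − 0.052) = $325,909.0909
Discount to today: PV = $325,909.0909 / (1 + 0.074)^3 = $325,909.0909 / 1.238833 = $263,077.45

$263077.45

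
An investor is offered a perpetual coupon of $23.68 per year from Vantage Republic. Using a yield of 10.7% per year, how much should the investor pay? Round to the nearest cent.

Level perpetuity: PV = C / r = $23.68 / 0.107 = $221.31

$221.31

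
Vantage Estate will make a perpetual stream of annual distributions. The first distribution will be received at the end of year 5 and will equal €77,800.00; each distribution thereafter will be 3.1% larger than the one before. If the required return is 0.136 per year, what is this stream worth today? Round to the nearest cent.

€444914.92

Value at end of year 4: C₁ / (r − g) = €77,800.00 / (0.136 − 0.031) = €740,952.3810
Discount to today: PV = €740,952.3810 / (1 + 0.136)^4 = €740,952.3810 / 1.665380 = €444,914.92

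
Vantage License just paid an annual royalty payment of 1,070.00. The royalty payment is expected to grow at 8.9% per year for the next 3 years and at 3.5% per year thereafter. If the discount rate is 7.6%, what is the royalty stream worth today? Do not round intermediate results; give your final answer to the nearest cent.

31290.07

D_1 = 1165.23000
D_2 = 1268.93547
D_3 = 1381.87073
Terminal value at year 3: TV = D_3×(1+g_2)/(r−g_2) = 1430.23620/0.041 = 34883.80981
P_0 = D_1/(1+r)^1 + D_2/(1+r)^2 + D_3/(1+r)^3 + TV/(1+r)^3
    = 1082.92751 + 1096.01121 + 1109.25298 + 28001.87393 = 31290.06562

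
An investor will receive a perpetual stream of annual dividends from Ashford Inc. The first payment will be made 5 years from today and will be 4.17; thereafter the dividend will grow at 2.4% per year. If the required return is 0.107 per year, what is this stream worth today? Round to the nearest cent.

33.46

Value at end of year 4: C₁ / (r − g) = 4.17 / (0.107 − 0.024) = 50.2410
Discount to today: PV = 50.2410 / (1 + 0.107)^4 = 50.2410 / 1.501725 = 33.46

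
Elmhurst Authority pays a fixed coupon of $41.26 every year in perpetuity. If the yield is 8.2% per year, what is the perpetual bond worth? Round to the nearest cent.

Level perpetuity: PV = C / r = $41.26 / 0.082 = $503.17

$503.17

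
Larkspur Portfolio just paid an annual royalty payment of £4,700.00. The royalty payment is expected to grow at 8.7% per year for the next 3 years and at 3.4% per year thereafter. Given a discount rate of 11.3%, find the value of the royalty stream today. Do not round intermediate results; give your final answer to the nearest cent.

£70756.69

D_1 = 5108.90000
D_2 = 5553.37430
D_3 = 6036.51786
Terminal value at year 3: TV = D_3×(1+g_2)/(r−g_2) = 6241.75947/0.079 = 79009.61356
P_0 = D_1/(1+r)^1 + D_2/(1+r)^2 + D_3/(1+r)^3 + TV/(1+r)^3
    = 4590.20665 + 4482.97810 + 4378.25444 + 57305.25437 = 70756.69357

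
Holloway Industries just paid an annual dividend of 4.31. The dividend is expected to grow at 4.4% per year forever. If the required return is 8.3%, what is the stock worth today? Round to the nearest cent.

115.38

D₁ = D₀ × (1 + g) = 4.31 × 1.044 = 4.4996
Growing perpetuity: P = D₁ / (r − g) = 4.4996 / (0.083 − 0.044) = 115.38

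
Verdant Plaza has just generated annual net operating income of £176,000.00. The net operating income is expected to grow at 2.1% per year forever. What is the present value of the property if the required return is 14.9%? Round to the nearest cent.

£1403875.00

D₁ = D₀ × (1 + g) = £176,000.00 × 1.021 = £179,696.0000
Growing perpetuity: P = D₁ / (r − g) = £179,696.0000 / (0.149 − 0.021) = £1,403,875.00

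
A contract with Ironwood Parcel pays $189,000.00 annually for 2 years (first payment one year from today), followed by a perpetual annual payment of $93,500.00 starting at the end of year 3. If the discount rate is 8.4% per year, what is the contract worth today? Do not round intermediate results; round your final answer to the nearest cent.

PV of 2-year annuity: $189,000.00 × [1 − (1+0.084)^−2] / 0.084 = 335197.64164
Perpetuity value at year 2: $93,500.00 / 0.084 = 1113095.23810
PV of perpetuity: 1113095.23810 / (1+0.084)^2 = 947269.94977
Total PV = 335197.64164 + 947269.94977 = 1282467.59141

$1282467.59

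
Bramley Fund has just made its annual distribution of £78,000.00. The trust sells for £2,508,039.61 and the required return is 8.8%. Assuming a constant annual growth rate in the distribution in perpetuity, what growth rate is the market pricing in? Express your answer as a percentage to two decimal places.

5.52%

P = D₀(1+g)/(r−g) ⇒ P(r−g) = D₀(1+g) ⇒ g(P+D₀) = P·r − D₀
g = (P·r − D₀)/(P + D₀) = (£2,508,039.61×0.088 − £78,000.00) / (£2,508,039.61 + £78,000.00) = 0.055184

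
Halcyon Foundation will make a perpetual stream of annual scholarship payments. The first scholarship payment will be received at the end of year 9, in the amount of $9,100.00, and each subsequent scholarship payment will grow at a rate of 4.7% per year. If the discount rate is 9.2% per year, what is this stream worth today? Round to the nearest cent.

Value at end of year 8: C₁ / (r − g) = $9,100.00 / (0.092 − 0.047) = $202,222.2222
Discount to today: PV = $202,222.2222 / (1 + 0.092)^8 = $202,222.2222 / 2.022000 = $100,011.00

$100011.00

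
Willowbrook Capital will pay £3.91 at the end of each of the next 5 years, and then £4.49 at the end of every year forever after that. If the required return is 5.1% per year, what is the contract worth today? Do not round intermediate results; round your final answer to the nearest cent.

PV of 5-year annuity: £3.91 × [1 − (1+0.051)^−5] / 0.051 = 16.88156
Perpetuity value at year 5: £4.49 / 0.051 = 88.03922
PV of perpetuity: 88.03922 / (1+0.051)^5 = 68.65348
Total PV = 16.88156 + 68.65348 = 85.53505

£85.54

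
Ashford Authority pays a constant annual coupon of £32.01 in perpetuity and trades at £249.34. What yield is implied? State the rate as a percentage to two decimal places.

12.84%

P = C/r ⇒ r = C/P = £32.01/£249.34 = 0.128379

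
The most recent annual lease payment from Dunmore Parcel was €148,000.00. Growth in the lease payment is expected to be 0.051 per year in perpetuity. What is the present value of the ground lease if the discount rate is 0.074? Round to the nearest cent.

€6762956.52

D₁ = D₀ × (1 + g) = €148,000.00 × 1.051 = €155,548.0000
Growing perpetuity: P = D₁ / (r − g) = €155,548.0000 / (0.074 − 0.051) = €6,762,956.52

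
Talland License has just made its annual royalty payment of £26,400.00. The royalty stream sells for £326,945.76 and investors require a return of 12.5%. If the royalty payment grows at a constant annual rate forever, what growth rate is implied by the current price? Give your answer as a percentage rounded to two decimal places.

P = D₀(1+g)/(r−g) ⇒ P(r−g) = D₀(1+g) ⇒ g(P+D₀) = P·r − D₀
g = (P·r − D₀)/(P + D₀) = (£326,945.76×0.125 − £26,400.00) / (£326,945.76 + £26,400.00) = 0.040946

4.09%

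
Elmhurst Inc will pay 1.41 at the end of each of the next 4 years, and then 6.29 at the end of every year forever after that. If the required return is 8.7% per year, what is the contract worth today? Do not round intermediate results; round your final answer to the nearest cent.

PV of 4-year annuity: 1.41 × [1 − (1+0.087)^−4] / 0.087 = 4.59825
Perpetuity value at year 4: 6.29 / 0.087 = 72.29885
PV of perpetuity: 72.29885 / (1+0.087)^4 = 51.78610
Total PV = 4.59825 + 51.78610 = 56.38435

56.38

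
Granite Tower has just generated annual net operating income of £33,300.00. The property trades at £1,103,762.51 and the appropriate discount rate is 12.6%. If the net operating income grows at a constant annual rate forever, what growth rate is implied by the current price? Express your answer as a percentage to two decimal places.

P = D₀(1+g)/(r−g) ⇒ P(r−g) = D₀(1+g) ⇒ g(P+D₀) = P·r − D₀
g = (P·r − D₀)/(P + D₀) = (£1,103,762.51×0.126 − £33,300.00) / (£1,103,762.51 + £33,300.00) = 0.093024

9.30%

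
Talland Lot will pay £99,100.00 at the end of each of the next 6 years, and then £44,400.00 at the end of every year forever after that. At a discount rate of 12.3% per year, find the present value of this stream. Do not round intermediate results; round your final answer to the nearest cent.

PV of 6-year annuity: £99,100.00 × [1 − (1+0.123)^−6] / 0.123 = 404001.99544
Perpetuity value at year 6: £44,400.00 / 0.123 = 360975.60976
PV of perpetuity: 360975.60976 / (1+0.123)^6 = 179969.67033
Total PV = 404001.99544 + 179969.67033 = 583971.66576

£583971.67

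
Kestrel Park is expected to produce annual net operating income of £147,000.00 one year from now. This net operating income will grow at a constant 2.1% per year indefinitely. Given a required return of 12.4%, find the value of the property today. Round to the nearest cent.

£1427184.47

Growing perpetuity: P = D₁ / (r − g) = £147,000.0000 / (0.124 − 0.021) = £1,427,184.47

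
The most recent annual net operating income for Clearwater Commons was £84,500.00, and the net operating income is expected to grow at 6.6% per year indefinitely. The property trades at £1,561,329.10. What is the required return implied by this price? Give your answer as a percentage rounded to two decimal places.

D₁ = £84,500.00 × 1.066 = £90,077.0000
P = D₁/(r − g) ⇒ r = D₁/P + g = £90,077.0000/£1,561,329.10 + 0.066 = 0.057693 + 0.066 = 0.123693

12.37%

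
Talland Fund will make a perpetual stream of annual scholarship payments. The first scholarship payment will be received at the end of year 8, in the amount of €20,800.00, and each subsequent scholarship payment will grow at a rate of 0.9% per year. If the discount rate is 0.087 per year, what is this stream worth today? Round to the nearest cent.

€148717.45

Value at end of year 7: C₁ / (r − g) = €20,800.00 / (0.087 − 0.009) = €266,666.6667
Discount to today: PV = €266,666.6667 / (1 + 0.087)^7 = €266,666.6667 / 1.793109 = €148,717.45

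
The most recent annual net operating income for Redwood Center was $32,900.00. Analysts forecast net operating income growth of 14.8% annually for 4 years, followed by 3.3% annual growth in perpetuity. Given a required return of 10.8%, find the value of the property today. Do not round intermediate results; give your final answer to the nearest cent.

D_1 = 37769.20000
D_2 = 43359.04160
D_3 = 49776.17976
D_4 = 57143.05436
Terminal value at year 4: TV = D_4×(1+g_2)/(r−g_2) = 59028.77515/0.075 = 787050.33540
P_0 = D_1/(1+r)^1 + D_2/(1+r)^2 + D_3/(1+r)^3 + D_4/(1+r)^4 + TV/(1+r)^4
    = 34087.72563 + 35318.32945 + 36593.35939 + 37914.41929 + 522207.93509 = 666121.76885

$666121.77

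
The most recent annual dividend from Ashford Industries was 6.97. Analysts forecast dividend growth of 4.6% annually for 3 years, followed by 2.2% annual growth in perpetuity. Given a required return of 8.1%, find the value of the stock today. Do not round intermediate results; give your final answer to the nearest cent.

D_1 = 7.29062
D_2 = 7.62599
D_3 = 7.97678
Terminal value at year 3: TV = D_3×(1+g_2)/(r−g_2) = 8.15227/0.059 = 138.17412
P_0 = D_1/(1+r)^1 + D_2/(1+r)^2 + D_3/(1+r)^3 + TV/(1+r)^3
    = 6.74433 + 6.52597 + 6.31467 + 109.38295 = 128.96792

128.97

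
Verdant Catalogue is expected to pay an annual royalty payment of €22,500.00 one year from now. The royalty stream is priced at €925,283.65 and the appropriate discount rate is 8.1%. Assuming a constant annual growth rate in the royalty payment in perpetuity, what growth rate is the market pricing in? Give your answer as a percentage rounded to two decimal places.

5.67%

P = D₁/(r−g) ⇒ g = r − D₁/P = 0.081 − €22,500.00/€925,283.65 = 0.056683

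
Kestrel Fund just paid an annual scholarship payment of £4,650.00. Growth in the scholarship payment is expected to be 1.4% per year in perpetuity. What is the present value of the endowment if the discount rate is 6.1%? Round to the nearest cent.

£100321.28

D₁ = D₀ × (1 + g) = £4,650.00 × 1.014 = £4,715.1000
Growing perpetuity: P = D₁ / (r − g) = £4,715.1000 / (0.061 − 0.014) = £100,321.28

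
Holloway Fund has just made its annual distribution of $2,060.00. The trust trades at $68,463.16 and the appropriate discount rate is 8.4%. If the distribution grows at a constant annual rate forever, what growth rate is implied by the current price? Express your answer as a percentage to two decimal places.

P = D₀(1+g)/(r−g) ⇒ P(r−g) = D₀(1+g) ⇒ g(P+D₀) = P·r − D₀
g = (P·r − D₀)/(P + D₀) = ($68,463.16×0.084 − $2,060.00) / ($68,463.16 + $2,060.00) = 0.052336

5.23%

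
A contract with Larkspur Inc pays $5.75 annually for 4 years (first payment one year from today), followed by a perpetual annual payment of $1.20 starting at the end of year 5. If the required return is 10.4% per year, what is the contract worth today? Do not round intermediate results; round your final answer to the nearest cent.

PV of 4-year annuity: $5.75 × [1 − (1+0.104)^−4] / 0.104 = 18.07002
Perpetuity value at year 4: $1.20 / 0.104 = 11.53846
PV of perpetuity: 11.53846 / (1+0.104)^4 = 7.76733
Total PV = 18.07002 + 7.76733 = 25.83735

$25.84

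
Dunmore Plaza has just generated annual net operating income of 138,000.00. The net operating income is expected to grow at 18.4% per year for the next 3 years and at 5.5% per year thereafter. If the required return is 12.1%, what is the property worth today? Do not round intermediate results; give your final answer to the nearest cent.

3061418.69

D_1 = 163392.00000
D_2 = 193456.12800
D_3 = 229052.05555
Terminal value at year 3: TV = D_3×(1+g_2)/(r−g_2) = 241649.91861/0.066 = 3661362.40314
P_0 = D_1/(1+r)^1 + D_2/(1+r)^2 + D_3/(1+r)^3 + TV/(1+r)^3
    = 145755.57538 + 153947.01271 + 162598.80736 + 2599117.29945 = 3061418.69490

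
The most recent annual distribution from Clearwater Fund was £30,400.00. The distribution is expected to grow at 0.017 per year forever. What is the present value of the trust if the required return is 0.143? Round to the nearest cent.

£245371.43

D₁ = D₀ × (1 + g) = £30,400.00 × 1.017 = £30,916.8000
Growing perpetuity: P = D₁ / (r − g) = £30,916.8000 / (0.143 − 0.017) = £245,371.43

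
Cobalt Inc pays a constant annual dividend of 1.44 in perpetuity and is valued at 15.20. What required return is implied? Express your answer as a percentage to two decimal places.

P = C/r ⇒ r = C/P = 1.44/15.20 = 0.094737

9.47%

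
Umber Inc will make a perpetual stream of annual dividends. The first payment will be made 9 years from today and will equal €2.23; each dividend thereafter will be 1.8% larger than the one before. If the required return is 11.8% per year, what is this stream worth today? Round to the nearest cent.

€9.14

Value at end of year 8: C₁ / (r − g) = €2.23 / (0.118 − 0.018) = €22.3000
Discount to today: PV = €22.3000 / (1 + 0.118)^8 = €22.3000 / 2.440813 = €9.14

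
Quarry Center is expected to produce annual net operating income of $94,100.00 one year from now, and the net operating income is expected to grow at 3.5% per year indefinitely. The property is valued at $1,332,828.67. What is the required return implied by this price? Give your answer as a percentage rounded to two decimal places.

10.56%

P = D₁/(r − g) ⇒ r = D₁/P + g = $94,100.0000/$1,332,828.67 + 0.035 = 0.070602 + 0.035 = 0.105602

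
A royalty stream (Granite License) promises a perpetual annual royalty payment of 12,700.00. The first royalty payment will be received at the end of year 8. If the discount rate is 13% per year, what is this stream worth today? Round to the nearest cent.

41525.16

Value at end of year 7: C / r = 12,700.00 / 0.13 = 97,692.3077
Discount to today: PV = 97,692.3077 / (1 + 0.13)^7 = 97,692.3077 / 2.352605 = 41,525.16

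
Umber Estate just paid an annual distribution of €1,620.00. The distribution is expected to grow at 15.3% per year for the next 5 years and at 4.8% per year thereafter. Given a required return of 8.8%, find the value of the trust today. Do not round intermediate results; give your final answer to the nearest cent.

D_1 = 1867.86000
D_2 = 2153.64258
D_3 = 2483.14989
D_4 = 2863.07183
D_5 = 3301.12182
Terminal value at year 5: TV = D_5×(1+g_2)/(r−g_2) = 3459.57567/0.04 = 86489.39164
P_0 = D_1/(1+r)^1 + D_2/(1+r)^2 + D_3/(1+r)^3 + D_4/(1+r)^4 + D_5/(1+r)^5 + TV/(1+r)^5
    = 1716.78309 + 1819.34825 + 1928.04093 + 2043.22720 + 2165.29501 + 56730.72915 = 66403.42364

€66403.42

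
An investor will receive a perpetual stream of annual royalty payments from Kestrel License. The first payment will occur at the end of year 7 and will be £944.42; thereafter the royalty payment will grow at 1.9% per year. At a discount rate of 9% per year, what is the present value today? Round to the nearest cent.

Value at end of year 6: C₁ / (r − g) = £944.42 / (0.09 − 0.019) = £13,301.6901
Discount to today: PV = £13,301.6901 / (1 + 0.09)^6 = £13,301.6901 / 1.677100 = £7,931.36

£7931.36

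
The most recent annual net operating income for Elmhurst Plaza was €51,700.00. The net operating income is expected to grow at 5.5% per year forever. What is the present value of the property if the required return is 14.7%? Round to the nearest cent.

€592864.13

D₁ = D₀ × (1 + g) = €51,700.00 × 1.055 = €54,543.5000
Growing perpetuity: P = D₁ / (r − g) = €54,543.5000 / (0.147 − 0.055) = €592,864.13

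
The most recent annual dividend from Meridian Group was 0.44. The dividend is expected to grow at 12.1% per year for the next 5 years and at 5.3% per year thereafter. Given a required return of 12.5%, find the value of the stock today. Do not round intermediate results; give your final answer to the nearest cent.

8.50

D_1 = 0.49324
D_2 = 0.55292
D_3 = 0.61983
D_4 = 0.69482
D_5 = 0.77890
Terminal value at year 5: TV = D_5×(1+g_2)/(r−g_2) = 0.82018/0.072 = 11.39139
P_0 = D_1/(1+r)^1 + D_2/(1+r)^2 + D_3/(1+r)^3 + D_4/(1+r)^4 + D_5/(1+r)^5 + TV/(1+r)^5
    = 0.43844 + 0.43688 + 0.43532 + 0.43378 + 0.43223 + 6.32141 = 8.49805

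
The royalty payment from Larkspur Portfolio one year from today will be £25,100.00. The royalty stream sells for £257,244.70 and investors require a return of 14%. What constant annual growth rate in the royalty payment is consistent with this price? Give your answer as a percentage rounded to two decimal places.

P = D₁/(r−g) ⇒ g = r − D₁/P = 0.14 − £25,100.00/£257,244.70 = 0.042428

4.24%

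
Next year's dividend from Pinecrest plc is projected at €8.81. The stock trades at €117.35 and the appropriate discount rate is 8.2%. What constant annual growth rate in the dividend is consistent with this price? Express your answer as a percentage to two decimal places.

0.69%

P = D₁/(r−g) ⇒ g = r − D₁/P = 0.082 − €8.81/€117.35 = 0.006925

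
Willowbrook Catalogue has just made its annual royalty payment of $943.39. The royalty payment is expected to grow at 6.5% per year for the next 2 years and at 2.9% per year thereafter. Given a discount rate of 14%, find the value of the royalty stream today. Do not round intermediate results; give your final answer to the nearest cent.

$9337.28

D_1 = 1004.71035
D_2 = 1070.01652
Terminal value at year 2: TV = D_2×(1+g_2)/(r−g_2) = 1101.04700/0.111 = 9919.34236
P_0 = D_1/(1+r)^1 + D_2/(1+r)^2 + TV/(1+r)^2
    = 881.32487 + 823.34297 + 7632.61185 = 9337.27969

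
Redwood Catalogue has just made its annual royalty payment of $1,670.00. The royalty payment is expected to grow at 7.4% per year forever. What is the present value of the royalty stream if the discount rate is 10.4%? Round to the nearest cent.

D₁ = D₀ × (1 + g) = $1,670.00 × 1.074 = $1,793.5800
Growing perpetuity: P = D₁ / (r − g) = $1,793.5800 / (0.104 − 0.074) = $59,786.00

$59786.00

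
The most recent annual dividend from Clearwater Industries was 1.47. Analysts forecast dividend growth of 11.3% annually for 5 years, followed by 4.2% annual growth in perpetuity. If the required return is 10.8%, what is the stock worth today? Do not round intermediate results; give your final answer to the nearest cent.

D_1 = 1.63611
D_2 = 1.82099
D_3 = 2.02676
D_4 = 2.25579
D_5 = 2.51069
Terminal value at year 5: TV = D_5×(1+g_2)/(r−g_2) = 2.61614/0.066 = 39.63848
P_0 = D_1/(1+r)^1 + D_2/(1+r)^2 + D_3/(1+r)^3 + D_4/(1+r)^4 + D_5/(1+r)^5 + TV/(1+r)^5
    = 1.47663 + 1.48330 + 1.48999 + 1.49671 + 1.50347 + 23.73658 = 31.18668

31.19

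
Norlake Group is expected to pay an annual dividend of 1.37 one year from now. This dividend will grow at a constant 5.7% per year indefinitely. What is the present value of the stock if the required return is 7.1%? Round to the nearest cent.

Growing perpetuity: P = D₁ / (r − g) = 1.3700 / (0.071 − 0.057) = 97.86

97.86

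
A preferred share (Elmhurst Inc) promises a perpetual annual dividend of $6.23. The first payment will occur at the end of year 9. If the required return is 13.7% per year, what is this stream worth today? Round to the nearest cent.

$16.28

Value at end of year 8: C / r = $6.23 / 0.137 = $45.4745
Discount to today: PV = $45.4745 / (1 + 0.137)^8 = $45.4745 / 2.793082 = $16.28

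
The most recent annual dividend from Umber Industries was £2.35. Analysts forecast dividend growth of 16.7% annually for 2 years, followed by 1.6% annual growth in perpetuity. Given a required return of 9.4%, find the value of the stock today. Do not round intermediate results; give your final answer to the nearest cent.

£40.01

D_1 = 2.74245
D_2 = 3.20044
Terminal value at year 2: TV = D_2×(1+g_2)/(r−g_2) = 3.25165/0.078 = 41.68777
P_0 = D_1/(1+r)^1 + D_2/(1+r)^2 + TV/(1+r)^2
    = 2.50681 + 2.67408 + 34.83165 = 40.01254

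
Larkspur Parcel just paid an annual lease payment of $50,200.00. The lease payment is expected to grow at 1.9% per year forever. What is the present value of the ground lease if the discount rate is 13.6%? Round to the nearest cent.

$437211.97

D₁ = D₀ × (1 + g) = $50,200.00 × 1.019 = $51,153.8000
Growing perpetuity: P = D₁ / (r − g) = $51,153.8000 / (0.136 − 0.019) = $437,211.97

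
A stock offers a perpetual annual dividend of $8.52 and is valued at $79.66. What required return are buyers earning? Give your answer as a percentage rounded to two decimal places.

10.70%

P = C/r ⇒ r = C/P = $8.52/$79.66 = 0.106955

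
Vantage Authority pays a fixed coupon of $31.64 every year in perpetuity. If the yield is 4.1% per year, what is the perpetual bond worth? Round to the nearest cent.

$771.71

Level perpetuity: PV = C / r = $31.64 / 0.041 = $771.71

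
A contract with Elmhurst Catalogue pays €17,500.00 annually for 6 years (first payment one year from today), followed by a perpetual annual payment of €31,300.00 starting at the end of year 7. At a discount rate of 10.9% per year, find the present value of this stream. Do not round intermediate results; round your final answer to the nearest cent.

PV of 6-year annuity: €17,500.00 × [1 − (1+0.109)^−6] / 0.109 = 74248.17783
Perpetuity value at year 6: €31,300.00 / 0.109 = 287155.96330
PV of perpetuity: 287155.96330 / (1+0.109)^6 = 154357.79381
Total PV = 74248.17783 + 154357.79381 = 228605.97164

€228605.97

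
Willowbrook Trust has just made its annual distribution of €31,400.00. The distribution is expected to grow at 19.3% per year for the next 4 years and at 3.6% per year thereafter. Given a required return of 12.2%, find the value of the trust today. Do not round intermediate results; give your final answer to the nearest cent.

€630250.63

D_1 = 37460.20000
D_2 = 44690.01860
D_3 = 53315.19219
D_4 = 63605.02428
Terminal value at year 4: TV = D_4×(1+g_2)/(r−g_2) = 65894.80516/0.086 = 766218.66461
P_0 = D_1/(1+r)^1 + D_2/(1+r)^2 + D_3/(1+r)^3 + D_4/(1+r)^4 + TV/(1+r)^4
    = 33386.98752 + 35499.71133 + 37746.12800 + 40134.69760 + 483483.10132 = 630250.62577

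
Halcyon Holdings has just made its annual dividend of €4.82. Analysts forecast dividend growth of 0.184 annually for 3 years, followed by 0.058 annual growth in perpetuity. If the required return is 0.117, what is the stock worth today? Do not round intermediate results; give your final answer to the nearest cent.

D_1 = 5.70688
D_2 = 6.75695
D_3 = 8.00022
Terminal value at year 3: TV = D_3×(1+g_2)/(r−g_2) = 8.46424/0.059 = 143.46164
P_0 = D_1/(1+r)^1 + D_2/(1+r)^2 + D_3/(1+r)^3 + TV/(1+r)^3
    = 5.10911 + 5.41557 + 5.74041 + 102.93813 = 119.20322

€119.20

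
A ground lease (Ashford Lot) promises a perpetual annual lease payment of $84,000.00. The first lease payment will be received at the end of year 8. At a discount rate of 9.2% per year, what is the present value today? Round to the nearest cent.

$493097.72

Value at end of year 7: C / r = $84,000.00 / 0.092 = $913,043.4783
Discount to today: PV = $913,043.4783 / (1 + 0.092)^7 = $913,043.4783 / 1.851648 = $493,097.72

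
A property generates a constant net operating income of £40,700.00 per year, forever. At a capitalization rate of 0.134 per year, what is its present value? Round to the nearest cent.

£303731.34

Level perpetuity: PV = C / r = £40,700.00 / 0.134 = £303,731.34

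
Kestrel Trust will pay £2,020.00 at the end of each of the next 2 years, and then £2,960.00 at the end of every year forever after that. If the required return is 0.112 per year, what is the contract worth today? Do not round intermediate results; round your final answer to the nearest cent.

£24823.06

PV of 2-year annuity: £2,020.00 × [1 − (1+0.112)^−2] / 0.112 = 3450.13198
Perpetuity value at year 2: £2,960.00 / 0.112 = 26428.57143
PV of perpetuity: 26428.57143 / (1+0.112)^2 = 21372.93249
Total PV = 3450.13198 + 21372.93249 = 24823.06447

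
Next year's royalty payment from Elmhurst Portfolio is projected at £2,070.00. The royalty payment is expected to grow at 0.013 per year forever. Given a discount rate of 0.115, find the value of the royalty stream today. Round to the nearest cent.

£20294.12

Growing perpetuity: P = D₁ / (r − g) = £2,070.0000 / (0.115 − 0.013) = £20,294.12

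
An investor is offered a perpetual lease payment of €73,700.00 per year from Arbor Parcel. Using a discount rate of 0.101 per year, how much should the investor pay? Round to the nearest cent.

Level perpetuity: PV = C / r = €73,700.00 / 0.101 = €729,702.97

€729702.97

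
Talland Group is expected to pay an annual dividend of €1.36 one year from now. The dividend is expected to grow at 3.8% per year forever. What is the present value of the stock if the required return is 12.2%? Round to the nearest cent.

Growing perpetuity: P = D₁ / (r − g) = €1.3600 / (0.122 − 0.038) = €16.19

€16.19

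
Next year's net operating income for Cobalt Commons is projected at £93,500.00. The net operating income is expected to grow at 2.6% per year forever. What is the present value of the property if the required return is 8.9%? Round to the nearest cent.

£1484126.98

Growing perpetuity: P = D₁ / (r − g) = £93,500.0000 / (0.089 − 0.026) = £1,484,126.98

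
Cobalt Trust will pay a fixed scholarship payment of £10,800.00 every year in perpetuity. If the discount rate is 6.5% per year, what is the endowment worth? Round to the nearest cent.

Level perpetuity: PV = C / r = £10,800.00 / 0.065 = £166,153.85

£166153.85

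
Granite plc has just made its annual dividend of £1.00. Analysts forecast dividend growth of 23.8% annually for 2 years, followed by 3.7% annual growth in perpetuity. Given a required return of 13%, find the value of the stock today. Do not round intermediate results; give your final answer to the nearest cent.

£15.68

D_1 = 1.23800
D_2 = 1.53264
Terminal value at year 2: TV = D_2×(1+g_2)/(r−g_2) = 1.58935/0.093 = 17.08980
P_0 = D_1/(1+r)^1 + D_2/(1+r)^2 + TV/(1+r)^2
    = 1.09558 + 1.20029 + 13.38382 = 15.67968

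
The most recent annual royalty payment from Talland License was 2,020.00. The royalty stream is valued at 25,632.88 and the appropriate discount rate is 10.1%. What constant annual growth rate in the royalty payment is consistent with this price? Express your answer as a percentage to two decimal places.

P = D₀(1+g)/(r−g) ⇒ P(r−g) = D₀(1+g) ⇒ g(P+D₀) = P·r − D₀
g = (P·r − D₀)/(P + D₀) = (25,632.88×0.101 − 2,020.00) / (25,632.88 + 2,020.00) = 0.020574

2.06%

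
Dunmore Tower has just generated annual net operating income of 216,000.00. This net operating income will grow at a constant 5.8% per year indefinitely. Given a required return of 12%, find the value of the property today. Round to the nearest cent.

3685935.48

D₁ = D₀ × (1 + g) = 216,000.00 × 1.058 = 228,528.0000
Growing perpetuity: P = D₁ / (r − g) = 228,528.0000 / (0.12 − 0.058) = 3,685,935.48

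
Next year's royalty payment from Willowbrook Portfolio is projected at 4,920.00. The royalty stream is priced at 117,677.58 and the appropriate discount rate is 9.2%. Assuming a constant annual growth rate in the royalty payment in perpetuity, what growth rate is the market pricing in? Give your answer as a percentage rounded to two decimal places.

P = D₁/(r−g) ⇒ g = r − D₁/P = 0.092 − 4,920.00/117,677.58 = 0.050191

5.02%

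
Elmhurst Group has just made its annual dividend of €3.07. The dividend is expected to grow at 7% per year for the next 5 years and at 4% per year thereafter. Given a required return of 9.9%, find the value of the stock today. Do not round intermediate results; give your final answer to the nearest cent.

€61.52

D_1 = 3.28490
D_2 = 3.51484
D_3 = 3.76088
D_4 = 4.02414
D_5 = 4.30583
Terminal value at year 5: TV = D_5×(1+g_2)/(r−g_2) = 4.47807/0.059 = 75.89944
P_0 = D_1/(1+r)^1 + D_2/(1+r)^2 + D_3/(1+r)^3 + D_4/(1+r)^4 + D_5/(1+r)^5 + TV/(1+r)^5
    = 2.98899 + 2.91012 + 2.83333 + 2.75856 + 2.68577 + 47.34238 = 61.51915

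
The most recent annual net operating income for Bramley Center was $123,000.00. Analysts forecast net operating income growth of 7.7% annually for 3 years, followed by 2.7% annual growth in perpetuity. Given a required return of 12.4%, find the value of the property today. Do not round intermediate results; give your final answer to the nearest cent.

$1484641.93

D_1 = 132471.00000
D_2 = 142671.26700
D_3 = 153656.95456
Terminal value at year 3: TV = D_3×(1+g_2)/(r−g_2) = 157805.69233/0.097 = 1626862.80755
P_0 = D_1/(1+r)^1 + D_2/(1+r)^2 + D_3/(1+r)^3 + TV/(1+r)^3
    = 117856.76157 + 112928.58737 + 108206.48452 + 1145650.09898 = 1484641.93244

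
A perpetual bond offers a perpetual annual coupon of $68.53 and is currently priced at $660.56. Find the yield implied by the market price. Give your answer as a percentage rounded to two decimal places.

10.37%

P = C/r ⇒ r = C/P = $68.53/$660.56 = 0.103745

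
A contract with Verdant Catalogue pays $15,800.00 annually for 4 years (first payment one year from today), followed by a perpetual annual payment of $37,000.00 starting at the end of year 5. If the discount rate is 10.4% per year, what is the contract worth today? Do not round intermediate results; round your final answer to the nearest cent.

PV of 4-year annuity: $15,800.00 × [1 − (1+0.104)^−4] / 0.104 = 49653.26575
Perpetuity value at year 4: $37,000.00 / 0.104 = 355769.23077
PV of perpetuity: 355769.23077 / (1+0.104)^4 = 239492.59578
Total PV = 49653.26575 + 239492.59578 = 289145.86153

$289145.86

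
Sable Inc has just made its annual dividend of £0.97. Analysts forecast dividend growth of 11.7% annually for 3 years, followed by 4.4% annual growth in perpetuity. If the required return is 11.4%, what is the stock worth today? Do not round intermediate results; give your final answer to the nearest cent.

£17.51

D_1 = 1.08349
D_2 = 1.21026
D_3 = 1.35186
Terminal value at year 3: TV = D_3×(1+g_2)/(r−g_2) = 1.41134/0.07 = 20.16200
P_0 = D_1/(1+r)^1 + D_2/(1+r)^2 + D_3/(1+r)^3 + TV/(1+r)^3
    = 0.97261 + 0.97523 + 0.97786 + 14.58405 = 17.50975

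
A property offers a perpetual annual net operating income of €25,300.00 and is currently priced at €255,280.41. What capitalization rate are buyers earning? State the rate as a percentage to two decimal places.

9.91%

P = C/r ⇒ r = C/P = €25,300.00/€255,280.41 = 0.099107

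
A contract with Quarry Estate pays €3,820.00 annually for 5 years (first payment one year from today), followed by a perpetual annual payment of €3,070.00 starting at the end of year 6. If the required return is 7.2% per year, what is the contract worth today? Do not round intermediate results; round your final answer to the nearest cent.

PV of 5-year annuity: €3,820.00 × [1 − (1+0.072)^−5] / 0.072 = 15579.23546
Perpetuity value at year 5: €3,070.00 / 0.072 = 42638.88889
PV of perpetuity: 42638.88889 / (1+0.072)^5 = 30118.40384
Total PV = 15579.23546 + 30118.40384 = 45697.63931

€45697.64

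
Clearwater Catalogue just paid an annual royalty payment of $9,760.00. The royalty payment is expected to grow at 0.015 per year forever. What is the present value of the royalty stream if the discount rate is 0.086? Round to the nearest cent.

$139526.76

D₁ = D₀ × (1 + g) = $9,760.00 × 1.015 = $9,906.4000
Growing perpetuity: P = D₁ / (r − g) = $9,906.4000 / (0.086 − 0.015) = $139,526.76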